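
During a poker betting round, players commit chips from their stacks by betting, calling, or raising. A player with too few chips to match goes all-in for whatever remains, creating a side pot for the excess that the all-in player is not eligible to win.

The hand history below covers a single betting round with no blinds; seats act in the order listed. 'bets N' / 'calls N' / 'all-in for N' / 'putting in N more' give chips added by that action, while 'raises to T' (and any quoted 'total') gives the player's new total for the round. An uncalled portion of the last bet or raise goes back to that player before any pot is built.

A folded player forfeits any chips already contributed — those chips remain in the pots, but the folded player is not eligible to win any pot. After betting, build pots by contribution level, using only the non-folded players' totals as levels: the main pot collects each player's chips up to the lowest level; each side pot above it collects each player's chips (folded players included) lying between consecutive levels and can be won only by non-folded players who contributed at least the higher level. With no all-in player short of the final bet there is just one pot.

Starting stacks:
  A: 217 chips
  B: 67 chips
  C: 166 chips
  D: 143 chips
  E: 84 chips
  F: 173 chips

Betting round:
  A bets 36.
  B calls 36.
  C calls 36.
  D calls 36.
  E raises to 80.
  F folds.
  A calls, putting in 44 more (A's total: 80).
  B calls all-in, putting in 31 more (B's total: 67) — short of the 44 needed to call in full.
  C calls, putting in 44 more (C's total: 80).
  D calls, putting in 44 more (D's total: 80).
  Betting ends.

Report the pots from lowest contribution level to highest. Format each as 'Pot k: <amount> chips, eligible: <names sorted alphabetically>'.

Pot 1: 335 chips, eligible: A, B, C, D, E
Pot 2: 52 chips, eligible: A, C, D, E

Derivation:
Contributions: A=80, B=67, C=80, D=80, E=80
Folded: F
Pot levels (distinct totals of non-folded players): 67, 80
Layer 1-67: 67 each from A, B, C, D, E = 67*5 = 335 chips; eligible A, B, C, D, E
Layer 68-80: 13 each from A, C, D, E = 13*4 = 52 chips; eligible A, C, D, E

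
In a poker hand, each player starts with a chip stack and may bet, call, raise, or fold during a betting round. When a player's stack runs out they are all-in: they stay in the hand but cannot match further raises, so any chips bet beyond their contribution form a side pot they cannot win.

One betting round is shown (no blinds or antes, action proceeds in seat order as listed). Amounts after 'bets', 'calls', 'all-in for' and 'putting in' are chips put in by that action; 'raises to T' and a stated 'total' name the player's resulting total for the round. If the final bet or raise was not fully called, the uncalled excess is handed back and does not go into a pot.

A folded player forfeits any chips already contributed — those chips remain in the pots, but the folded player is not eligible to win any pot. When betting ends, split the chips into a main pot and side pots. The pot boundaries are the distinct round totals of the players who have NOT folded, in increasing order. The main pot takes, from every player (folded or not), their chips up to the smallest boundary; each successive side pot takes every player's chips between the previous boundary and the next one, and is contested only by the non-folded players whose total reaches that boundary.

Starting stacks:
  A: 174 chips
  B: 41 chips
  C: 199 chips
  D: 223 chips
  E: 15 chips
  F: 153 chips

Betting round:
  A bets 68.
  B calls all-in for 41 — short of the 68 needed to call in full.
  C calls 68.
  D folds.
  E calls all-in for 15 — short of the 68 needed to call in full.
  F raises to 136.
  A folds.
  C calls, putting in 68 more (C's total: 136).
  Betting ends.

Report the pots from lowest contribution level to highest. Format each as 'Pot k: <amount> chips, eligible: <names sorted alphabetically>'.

Contributions: A=68, B=41, C=136, E=15, F=136
Folded: A, D
Pot levels (distinct totals of non-folded players): 15, 41, 136
Layer 1-15: 15 each from A, B, C, E, F = 15*5 = 75 chips; eligible B, C, E, F
Layer 16-41: 26 each from A, B, C, F = 26*4 = 104 chips; eligible B, C, F
Layer 42-136: A 27 + C 95 + F 95 = 217 chips; eligible C, F

Pot 1: 75 chips, eligible: B, C, E, F
Pot 2: 104 chips, eligible: B, C, F
Pot 3: 217 chips, eligible: C, F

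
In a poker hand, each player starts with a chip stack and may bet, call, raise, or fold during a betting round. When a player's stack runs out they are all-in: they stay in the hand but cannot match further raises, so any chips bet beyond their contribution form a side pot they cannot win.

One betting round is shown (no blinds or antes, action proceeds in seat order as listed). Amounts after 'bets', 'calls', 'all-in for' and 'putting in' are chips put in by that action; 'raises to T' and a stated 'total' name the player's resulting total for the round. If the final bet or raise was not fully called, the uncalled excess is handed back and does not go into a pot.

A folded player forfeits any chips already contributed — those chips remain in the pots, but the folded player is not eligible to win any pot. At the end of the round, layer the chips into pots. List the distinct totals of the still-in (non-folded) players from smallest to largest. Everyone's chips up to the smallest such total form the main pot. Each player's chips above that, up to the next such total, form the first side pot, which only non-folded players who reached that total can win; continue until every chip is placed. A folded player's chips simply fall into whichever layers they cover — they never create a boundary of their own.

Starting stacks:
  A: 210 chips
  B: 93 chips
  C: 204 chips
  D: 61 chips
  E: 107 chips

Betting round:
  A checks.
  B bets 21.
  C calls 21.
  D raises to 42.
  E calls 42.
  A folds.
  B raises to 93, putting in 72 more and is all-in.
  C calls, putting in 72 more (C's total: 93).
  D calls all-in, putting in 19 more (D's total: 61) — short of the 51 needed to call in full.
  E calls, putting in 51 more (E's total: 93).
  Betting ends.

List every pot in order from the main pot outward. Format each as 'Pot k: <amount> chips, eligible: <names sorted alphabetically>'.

Contributions: B=93, C=93, D=61, E=93
Folded: A
Pot levels (distinct totals of non-folded players): 61, 93
Layer 1-61: 61 each from B, C, D, E = 61*4 = 244 chips; eligible B, C, D, E
Layer 62-93: 32 each from B, C, E = 32*3 = 96 chips; eligible B, C, E

Pot 1: 244 chips, eligible: B, C, D, E
Pot 2: 96 chips, eligible: B, C, E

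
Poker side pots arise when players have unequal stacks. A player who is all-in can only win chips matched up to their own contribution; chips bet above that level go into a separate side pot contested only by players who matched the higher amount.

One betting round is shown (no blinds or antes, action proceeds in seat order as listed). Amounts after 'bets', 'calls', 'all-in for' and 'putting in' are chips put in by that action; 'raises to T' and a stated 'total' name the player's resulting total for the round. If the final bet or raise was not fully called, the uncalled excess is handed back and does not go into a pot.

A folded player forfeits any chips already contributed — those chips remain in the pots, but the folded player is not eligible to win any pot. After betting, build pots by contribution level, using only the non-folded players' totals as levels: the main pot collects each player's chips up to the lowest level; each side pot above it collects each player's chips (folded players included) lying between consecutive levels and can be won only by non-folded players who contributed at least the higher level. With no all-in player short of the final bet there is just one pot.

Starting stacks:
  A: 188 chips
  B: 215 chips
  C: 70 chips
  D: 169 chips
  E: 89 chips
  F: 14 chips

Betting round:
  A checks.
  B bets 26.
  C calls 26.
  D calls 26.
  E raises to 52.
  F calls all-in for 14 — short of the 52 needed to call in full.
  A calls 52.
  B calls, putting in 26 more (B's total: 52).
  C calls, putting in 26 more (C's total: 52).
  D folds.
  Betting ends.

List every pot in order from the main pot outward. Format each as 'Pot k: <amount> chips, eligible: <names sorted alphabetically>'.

Pot 1: 84 chips, eligible: A, B, C, E, F
Pot 2: 164 chips, eligible: A, B, C, E

Derivation:
Contributions: A=52, B=52, C=52, D=26, E=52, F=14
Folded: D
Pot levels (distinct totals of non-folded players): 14, 52
Layer 1-14: 14 each from A, B, C, D, E, F = 14*6 = 84 chips; eligible A, B, C, E, F
Layer 15-52: A 38 + B 38 + C 38 + D 12 + E 38 = 164 chips; eligible A, B, C, E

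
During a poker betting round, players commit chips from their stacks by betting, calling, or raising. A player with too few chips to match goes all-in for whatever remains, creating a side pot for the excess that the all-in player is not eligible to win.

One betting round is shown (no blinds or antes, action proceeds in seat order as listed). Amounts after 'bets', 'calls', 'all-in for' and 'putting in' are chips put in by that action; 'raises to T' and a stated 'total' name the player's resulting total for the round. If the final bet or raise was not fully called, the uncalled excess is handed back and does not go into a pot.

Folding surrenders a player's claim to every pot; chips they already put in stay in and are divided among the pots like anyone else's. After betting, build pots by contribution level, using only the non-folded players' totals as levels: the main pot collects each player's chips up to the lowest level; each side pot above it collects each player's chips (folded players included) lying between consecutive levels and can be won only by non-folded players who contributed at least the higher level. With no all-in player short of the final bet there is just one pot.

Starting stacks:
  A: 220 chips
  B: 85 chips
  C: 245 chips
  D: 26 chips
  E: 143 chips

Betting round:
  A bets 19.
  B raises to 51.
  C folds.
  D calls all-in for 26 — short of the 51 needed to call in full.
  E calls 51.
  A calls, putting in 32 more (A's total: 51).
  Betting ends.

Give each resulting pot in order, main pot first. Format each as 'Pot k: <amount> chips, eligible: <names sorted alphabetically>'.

Contributions: A=51, B=51, D=26, E=51
Folded: C
Pot levels (distinct totals of non-folded players): 26, 51
Layer 1-26: 26 each from A, B, D, E = 26*4 = 104 chips; eligible A, B, D, E
Layer 27-51: 25 each from A, B, E = 25*3 = 75 chips; eligible A, B, E

Pot 1: 104 chips, eligible: A, B, D, E
Pot 2: 75 chips, eligible: A, B, E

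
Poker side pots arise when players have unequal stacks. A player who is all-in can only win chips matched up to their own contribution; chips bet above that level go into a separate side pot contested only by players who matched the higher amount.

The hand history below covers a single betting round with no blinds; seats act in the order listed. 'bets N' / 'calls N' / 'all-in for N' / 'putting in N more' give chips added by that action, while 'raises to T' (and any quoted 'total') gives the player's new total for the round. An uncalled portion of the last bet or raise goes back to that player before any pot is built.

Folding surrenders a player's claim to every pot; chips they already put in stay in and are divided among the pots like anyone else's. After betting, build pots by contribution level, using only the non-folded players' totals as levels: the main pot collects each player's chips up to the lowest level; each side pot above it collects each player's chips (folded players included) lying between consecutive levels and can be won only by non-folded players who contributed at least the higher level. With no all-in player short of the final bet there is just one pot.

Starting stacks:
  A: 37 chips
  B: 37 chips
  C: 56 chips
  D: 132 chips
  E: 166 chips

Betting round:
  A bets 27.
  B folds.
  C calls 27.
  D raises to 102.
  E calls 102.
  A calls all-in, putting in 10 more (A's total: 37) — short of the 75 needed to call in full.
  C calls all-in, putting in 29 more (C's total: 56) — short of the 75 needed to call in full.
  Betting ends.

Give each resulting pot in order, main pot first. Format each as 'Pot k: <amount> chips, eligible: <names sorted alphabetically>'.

Contributions: A=37, C=56, D=102, E=102
Folded: B
Pot levels (distinct totals of non-folded players): 37, 56, 102
Layer 1-37: 37 each from A, C, D, E = 37*4 = 148 chips; eligible A, C, D, E
Layer 38-56: 19 each from C, D, E = 19*3 = 57 chips; eligible C, D, E
Layer 57-102: 46 each from D, E = 46*2 = 92 chips; eligible D, E

Pot 1: 148 chips, eligible: A, C, D, E
Pot 2: 57 chips, eligible: C, D, E
Pot 3: 92 chips, eligible: D, E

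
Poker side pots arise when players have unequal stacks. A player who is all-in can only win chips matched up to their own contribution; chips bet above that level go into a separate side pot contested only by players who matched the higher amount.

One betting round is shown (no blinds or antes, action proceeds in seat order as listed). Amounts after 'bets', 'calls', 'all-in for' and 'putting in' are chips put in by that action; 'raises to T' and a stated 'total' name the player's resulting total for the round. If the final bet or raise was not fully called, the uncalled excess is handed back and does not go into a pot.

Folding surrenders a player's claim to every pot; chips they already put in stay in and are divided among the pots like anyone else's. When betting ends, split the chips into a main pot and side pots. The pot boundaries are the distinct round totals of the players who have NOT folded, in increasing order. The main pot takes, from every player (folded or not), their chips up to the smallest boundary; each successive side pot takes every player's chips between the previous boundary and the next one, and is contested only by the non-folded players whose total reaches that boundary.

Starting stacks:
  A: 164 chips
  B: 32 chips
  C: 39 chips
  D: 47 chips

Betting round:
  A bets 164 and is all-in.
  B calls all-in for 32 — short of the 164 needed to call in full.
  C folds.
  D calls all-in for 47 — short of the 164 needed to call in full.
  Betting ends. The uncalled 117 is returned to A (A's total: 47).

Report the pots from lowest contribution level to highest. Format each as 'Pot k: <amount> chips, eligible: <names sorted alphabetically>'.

Pot 1: 96 chips, eligible: A, B, D
Pot 2: 30 chips, eligible: A, D

Derivation:
Contributions (after 117 returned to A): A=47, B=32, D=47
Folded: C
Pot levels (distinct totals of non-folded players): 32, 47
Layer 1-32: 32 each from A, B, D = 32*3 = 96 chips; eligible A, B, D
Layer 33-47: 15 each from A, D = 15*2 = 30 chips; eligible A, D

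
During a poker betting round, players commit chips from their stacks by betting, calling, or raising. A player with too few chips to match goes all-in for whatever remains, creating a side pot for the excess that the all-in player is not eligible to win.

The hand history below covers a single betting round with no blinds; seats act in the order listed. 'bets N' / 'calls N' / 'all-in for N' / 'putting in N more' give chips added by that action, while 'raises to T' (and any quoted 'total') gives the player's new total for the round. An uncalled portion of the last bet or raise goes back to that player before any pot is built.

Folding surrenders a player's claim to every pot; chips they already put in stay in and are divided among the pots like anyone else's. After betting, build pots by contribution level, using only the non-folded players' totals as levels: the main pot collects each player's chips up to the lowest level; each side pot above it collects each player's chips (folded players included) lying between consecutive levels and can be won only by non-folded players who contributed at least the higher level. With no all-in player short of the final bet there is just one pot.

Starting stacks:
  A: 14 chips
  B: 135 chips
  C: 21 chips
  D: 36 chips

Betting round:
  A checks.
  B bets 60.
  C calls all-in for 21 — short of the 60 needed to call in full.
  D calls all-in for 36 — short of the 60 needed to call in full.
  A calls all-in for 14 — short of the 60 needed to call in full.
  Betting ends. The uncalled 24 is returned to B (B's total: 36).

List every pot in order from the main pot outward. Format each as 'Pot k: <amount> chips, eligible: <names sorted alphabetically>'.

Pot 1: 56 chips, eligible: A, B, C, D
Pot 2: 21 chips, eligible: B, C, D
Pot 3: 30 chips, eligible: B, D

Derivation:
Contributions (after 24 returned to B): A=14, B=36, C=21, D=36
Pot levels (distinct totals of non-folded players): 14, 21, 36
Layer 1-14: 14 each from A, B, C, D = 14*4 = 56 chips; eligible A, B, C, D
Layer 15-21: 7 each from B, C, D = 7*3 = 21 chips; eligible B, C, D
Layer 22-36: 15 each from B, D = 15*2 = 30 chips; eligible B, D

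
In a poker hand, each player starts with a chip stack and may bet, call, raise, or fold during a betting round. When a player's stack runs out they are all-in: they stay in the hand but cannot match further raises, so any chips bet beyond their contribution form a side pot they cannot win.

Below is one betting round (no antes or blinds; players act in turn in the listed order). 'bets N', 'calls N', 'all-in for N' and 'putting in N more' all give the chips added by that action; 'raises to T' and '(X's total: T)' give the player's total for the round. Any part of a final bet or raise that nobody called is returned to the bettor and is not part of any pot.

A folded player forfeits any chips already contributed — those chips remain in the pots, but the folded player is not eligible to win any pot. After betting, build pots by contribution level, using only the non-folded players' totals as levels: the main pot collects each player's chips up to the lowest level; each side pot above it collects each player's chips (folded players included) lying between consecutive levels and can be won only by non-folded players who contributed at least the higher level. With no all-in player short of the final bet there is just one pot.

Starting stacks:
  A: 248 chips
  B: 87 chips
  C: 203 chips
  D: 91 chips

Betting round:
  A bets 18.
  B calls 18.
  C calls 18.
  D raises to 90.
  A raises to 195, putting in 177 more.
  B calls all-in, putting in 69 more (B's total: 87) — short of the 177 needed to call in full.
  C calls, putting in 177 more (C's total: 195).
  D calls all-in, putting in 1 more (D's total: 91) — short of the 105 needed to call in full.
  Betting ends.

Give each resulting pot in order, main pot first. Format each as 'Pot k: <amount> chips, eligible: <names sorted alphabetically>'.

Pot 1: 348 chips, eligible: A, B, C, D
Pot 2: 12 chips, eligible: A, C, D
Pot 3: 208 chips, eligible: A, C

Derivation:
Contributions: A=195, B=87, C=195, D=91
Pot levels (distinct totals of non-folded players): 87, 91, 195
Layer 1-87: 87 each from A, B, C, D = 87*4 = 348 chips; eligible A, B, C, D
Layer 88-91: 4 each from A, C, D = 4*3 = 12 chips; eligible A, C, D
Layer 92-195: 104 each from A, C = 104*2 = 208 chips; eligible A, C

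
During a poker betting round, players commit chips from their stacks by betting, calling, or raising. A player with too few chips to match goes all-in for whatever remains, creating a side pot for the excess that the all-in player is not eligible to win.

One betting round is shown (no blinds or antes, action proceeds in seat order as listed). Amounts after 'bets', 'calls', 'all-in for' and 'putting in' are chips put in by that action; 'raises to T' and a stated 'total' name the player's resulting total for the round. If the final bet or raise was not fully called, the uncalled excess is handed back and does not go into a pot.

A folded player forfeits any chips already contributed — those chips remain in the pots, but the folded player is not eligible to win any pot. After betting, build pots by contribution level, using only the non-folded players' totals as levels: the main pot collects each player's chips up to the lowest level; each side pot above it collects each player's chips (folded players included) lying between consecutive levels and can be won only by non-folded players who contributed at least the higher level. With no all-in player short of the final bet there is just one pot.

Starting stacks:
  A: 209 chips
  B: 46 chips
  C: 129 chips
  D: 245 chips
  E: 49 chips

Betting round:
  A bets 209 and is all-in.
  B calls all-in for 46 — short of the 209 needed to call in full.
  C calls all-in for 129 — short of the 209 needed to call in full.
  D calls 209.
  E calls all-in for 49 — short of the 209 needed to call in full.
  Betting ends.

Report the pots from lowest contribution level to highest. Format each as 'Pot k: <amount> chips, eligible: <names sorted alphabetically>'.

Pot 1: 230 chips, eligible: A, B, C, D, E
Pot 2: 12 chips, eligible: A, C, D, E
Pot 3: 240 chips, eligible: A, C, D
Pot 4: 160 chips, eligible: A, D

Derivation:
Contributions: A=209, B=46, C=129, D=209, E=49
Pot levels (distinct totals of non-folded players): 46, 49, 129, 209
Layer 1-46: 46 each from A, B, C, D, E = 46*5 = 230 chips; eligible A, B, C, D, E
Layer 47-49: 3 each from A, C, D, E = 3*4 = 12 chips; eligible A, C, D, E
Layer 50-129: 80 each from A, C, D = 80*3 = 240 chips; eligible A, C, D
Layer 130-209: 80 each from A, D = 80*2 = 160 chips; eligible A, D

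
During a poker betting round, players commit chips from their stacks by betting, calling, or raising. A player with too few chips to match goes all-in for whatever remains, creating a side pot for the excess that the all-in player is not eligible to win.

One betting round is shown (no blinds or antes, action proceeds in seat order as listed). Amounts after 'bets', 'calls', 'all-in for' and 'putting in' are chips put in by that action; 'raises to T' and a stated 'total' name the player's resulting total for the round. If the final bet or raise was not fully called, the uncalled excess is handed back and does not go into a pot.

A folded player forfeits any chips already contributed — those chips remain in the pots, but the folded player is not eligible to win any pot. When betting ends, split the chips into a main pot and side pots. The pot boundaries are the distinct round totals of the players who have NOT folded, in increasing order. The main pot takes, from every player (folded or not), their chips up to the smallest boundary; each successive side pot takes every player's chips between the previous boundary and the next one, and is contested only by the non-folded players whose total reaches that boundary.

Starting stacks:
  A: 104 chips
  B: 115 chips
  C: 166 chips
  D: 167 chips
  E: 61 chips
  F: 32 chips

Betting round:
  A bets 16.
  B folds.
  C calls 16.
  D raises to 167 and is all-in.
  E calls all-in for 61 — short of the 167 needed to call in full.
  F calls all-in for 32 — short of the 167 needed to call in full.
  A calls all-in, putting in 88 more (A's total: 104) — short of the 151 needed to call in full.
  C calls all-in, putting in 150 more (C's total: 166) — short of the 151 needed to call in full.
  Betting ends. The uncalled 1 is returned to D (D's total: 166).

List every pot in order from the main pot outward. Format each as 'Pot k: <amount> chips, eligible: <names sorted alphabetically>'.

Pot 1: 160 chips, eligible: A, C, D, E, F
Pot 2: 116 chips, eligible: A, C, D, E
Pot 3: 129 chips, eligible: A, C, D
Pot 4: 124 chips, eligible: C, D

Derivation:
Contributions (after 1 returned to D): A=104, C=166, D=166, E=61, F=32
Folded: B
Pot levels (distinct totals of non-folded players): 32, 61, 104, 166
Layer 1-32: 32 each from A, C, D, E, F = 32*5 = 160 chips; eligible A, C, D, E, F
Layer 33-61: 29 each from A, C, D, E = 29*4 = 116 chips; eligible A, C, D, E
Layer 62-104: 43 each from A, C, D = 43*3 = 129 chips; eligible A, C, D
Layer 105-166: 62 each from C, D = 62*2 = 124 chips; eligible C, D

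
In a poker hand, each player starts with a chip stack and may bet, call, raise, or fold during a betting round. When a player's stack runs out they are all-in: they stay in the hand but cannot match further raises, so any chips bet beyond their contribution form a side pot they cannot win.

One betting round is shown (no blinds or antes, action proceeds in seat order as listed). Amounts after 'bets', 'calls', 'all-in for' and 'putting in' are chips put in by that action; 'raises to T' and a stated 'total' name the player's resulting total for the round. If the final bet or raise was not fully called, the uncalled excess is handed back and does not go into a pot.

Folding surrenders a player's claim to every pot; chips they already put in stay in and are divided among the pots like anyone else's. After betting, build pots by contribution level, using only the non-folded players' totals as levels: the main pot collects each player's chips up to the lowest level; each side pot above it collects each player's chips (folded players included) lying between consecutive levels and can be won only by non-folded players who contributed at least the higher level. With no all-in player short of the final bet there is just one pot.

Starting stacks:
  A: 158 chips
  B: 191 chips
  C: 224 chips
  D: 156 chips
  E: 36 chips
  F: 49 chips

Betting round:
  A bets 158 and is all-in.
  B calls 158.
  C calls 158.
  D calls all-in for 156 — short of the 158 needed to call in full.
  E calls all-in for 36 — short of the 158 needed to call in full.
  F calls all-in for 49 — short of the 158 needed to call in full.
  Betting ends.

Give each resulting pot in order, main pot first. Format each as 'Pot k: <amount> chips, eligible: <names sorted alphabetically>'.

Contributions: A=158, B=158, C=158, D=156, E=36, F=49
Pot levels (distinct totals of non-folded players): 36, 49, 156, 158
Layer 1-36: 36 each from A, B, C, D, E, F = 36*6 = 216 chips; eligible A, B, C, D, E, F
Layer 37-49: 13 each from A, B, C, D, F = 13*5 = 65 chips; eligible A, B, C, D, F
Layer 50-156: 107 each from A, B, C, D = 107*4 = 428 chips; eligible A, B, C, D
Layer 157-158: 2 each from A, B, C = 2*3 = 6 chips; eligible A, B, C

Pot 1: 216 chips, eligible: A, B, C, D, E, F
Pot 2: 65 chips, eligible: A, B, C, D, F
Pot 3: 428 chips, eligible: A, B, C, D
Pot 4: 6 chips, eligible: A, B, C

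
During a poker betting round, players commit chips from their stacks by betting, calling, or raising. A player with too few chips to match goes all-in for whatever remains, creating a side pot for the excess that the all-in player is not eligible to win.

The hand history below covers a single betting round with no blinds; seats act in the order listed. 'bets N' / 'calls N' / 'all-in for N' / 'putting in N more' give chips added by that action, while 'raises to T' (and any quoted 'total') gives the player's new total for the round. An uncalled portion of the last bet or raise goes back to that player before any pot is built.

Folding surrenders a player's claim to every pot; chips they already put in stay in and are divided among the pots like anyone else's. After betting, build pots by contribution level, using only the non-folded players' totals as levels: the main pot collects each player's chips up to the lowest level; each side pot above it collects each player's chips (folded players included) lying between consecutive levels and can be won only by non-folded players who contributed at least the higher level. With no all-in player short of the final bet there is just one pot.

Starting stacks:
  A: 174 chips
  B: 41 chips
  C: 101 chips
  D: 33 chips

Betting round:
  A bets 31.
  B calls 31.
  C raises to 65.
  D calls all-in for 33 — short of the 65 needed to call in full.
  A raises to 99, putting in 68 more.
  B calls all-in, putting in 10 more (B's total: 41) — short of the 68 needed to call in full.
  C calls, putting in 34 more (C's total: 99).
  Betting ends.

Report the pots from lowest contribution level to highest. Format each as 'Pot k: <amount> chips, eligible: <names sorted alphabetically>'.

Contributions: A=99, B=41, C=99, D=33
Pot levels (distinct totals of non-folded players): 33, 41, 99
Layer 1-33: 33 each from A, B, C, D = 33*4 = 132 chips; eligible A, B, C, D
Layer 34-41: 8 each from A, B, C = 8*3 = 24 chips; eligible A, B, C
Layer 42-99: 58 each from A, C = 58*2 = 116 chips; eligible A, C

Pot 1: 132 chips, eligible: A, B, C, D
Pot 2: 24 chips, eligible: A, B, C
Pot 3: 116 chips, eligible: A, C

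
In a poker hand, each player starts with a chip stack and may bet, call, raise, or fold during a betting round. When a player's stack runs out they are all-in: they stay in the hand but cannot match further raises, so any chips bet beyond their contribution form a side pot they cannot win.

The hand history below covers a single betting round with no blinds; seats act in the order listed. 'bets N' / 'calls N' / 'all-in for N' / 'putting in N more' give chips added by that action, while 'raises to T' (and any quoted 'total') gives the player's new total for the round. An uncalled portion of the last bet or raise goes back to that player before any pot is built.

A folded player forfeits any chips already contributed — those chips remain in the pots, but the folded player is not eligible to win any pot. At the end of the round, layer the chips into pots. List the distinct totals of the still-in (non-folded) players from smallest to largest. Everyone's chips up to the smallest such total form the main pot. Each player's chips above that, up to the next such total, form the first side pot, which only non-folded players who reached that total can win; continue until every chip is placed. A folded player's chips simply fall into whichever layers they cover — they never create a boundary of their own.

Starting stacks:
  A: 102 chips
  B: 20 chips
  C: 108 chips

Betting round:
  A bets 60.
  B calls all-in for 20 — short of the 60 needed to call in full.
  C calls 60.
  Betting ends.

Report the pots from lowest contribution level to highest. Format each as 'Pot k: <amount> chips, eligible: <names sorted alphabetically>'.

Pot 1: 60 chips, eligible: A, B, C
Pot 2: 80 chips, eligible: A, C

Derivation:
Contributions: A=60, B=20, C=60
Pot levels (distinct totals of non-folded players): 20, 60
Layer 1-20: 20 each from A, B, C = 20*3 = 60 chips; eligible A, B, C
Layer 21-60: 40 each from A, C = 40*2 = 80 chips; eligible A, C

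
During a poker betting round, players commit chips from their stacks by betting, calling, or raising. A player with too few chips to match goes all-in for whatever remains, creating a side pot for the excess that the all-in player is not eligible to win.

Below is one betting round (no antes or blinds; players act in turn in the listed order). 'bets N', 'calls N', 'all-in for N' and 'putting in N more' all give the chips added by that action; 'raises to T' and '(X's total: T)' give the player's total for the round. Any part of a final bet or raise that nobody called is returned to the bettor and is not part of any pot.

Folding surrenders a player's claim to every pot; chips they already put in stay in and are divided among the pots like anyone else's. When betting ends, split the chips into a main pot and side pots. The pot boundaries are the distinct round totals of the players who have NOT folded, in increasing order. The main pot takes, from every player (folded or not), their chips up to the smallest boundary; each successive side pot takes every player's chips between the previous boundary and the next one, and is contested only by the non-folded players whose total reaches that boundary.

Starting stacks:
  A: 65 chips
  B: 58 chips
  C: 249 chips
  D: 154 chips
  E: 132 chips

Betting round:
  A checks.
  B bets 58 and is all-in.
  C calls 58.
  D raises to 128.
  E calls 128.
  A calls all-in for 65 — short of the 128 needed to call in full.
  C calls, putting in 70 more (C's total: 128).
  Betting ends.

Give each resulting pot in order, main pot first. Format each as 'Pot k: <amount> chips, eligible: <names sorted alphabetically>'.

Pot 1: 290 chips, eligible: A, B, C, D, E
Pot 2: 28 chips, eligible: A, C, D, E
Pot 3: 189 chips, eligible: C, D, E

Derivation:
Contributions: A=65, B=58, C=128, D=128, E=128
Pot levels (distinct totals of non-folded players): 58, 65, 128
Layer 1-58: 58 each from A, B, C, D, E = 58*5 = 290 chips; eligible A, B, C, D, E
Layer 59-65: 7 each from A, C, D, E = 7*4 = 28 chips; eligible A, C, D, E
Layer 66-128: 63 each from C, D, E = 63*3 = 189 chips; eligible C, D, E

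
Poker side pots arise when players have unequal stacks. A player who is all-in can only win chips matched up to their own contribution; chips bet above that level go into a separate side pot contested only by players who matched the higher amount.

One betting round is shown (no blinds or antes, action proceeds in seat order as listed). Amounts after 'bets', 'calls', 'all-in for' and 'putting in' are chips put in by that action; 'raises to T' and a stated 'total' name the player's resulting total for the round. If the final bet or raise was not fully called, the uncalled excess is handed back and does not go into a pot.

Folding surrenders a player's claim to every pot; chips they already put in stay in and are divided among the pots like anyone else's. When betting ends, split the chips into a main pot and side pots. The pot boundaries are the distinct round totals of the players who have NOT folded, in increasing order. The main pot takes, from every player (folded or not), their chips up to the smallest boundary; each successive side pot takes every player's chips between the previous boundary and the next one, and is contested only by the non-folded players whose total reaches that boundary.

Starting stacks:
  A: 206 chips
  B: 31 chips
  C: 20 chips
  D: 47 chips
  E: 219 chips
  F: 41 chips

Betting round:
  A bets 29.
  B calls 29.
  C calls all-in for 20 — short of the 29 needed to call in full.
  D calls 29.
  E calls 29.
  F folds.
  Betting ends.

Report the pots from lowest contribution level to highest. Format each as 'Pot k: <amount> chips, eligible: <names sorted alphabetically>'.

Contributions: A=29, B=29, C=20, D=29, E=29
Folded: F
Pot levels (distinct totals of non-folded players): 20, 29
Layer 1-20: 20 each from A, B, C, D, E = 20*5 = 100 chips; eligible A, B, C, D, E
Layer 21-29: 9 each from A, B, D, E = 9*4 = 36 chips; eligible A, B, D, E

Pot 1: 100 chips, eligible: A, B, C, D, E
Pot 2: 36 chips, eligible: A, B, D, E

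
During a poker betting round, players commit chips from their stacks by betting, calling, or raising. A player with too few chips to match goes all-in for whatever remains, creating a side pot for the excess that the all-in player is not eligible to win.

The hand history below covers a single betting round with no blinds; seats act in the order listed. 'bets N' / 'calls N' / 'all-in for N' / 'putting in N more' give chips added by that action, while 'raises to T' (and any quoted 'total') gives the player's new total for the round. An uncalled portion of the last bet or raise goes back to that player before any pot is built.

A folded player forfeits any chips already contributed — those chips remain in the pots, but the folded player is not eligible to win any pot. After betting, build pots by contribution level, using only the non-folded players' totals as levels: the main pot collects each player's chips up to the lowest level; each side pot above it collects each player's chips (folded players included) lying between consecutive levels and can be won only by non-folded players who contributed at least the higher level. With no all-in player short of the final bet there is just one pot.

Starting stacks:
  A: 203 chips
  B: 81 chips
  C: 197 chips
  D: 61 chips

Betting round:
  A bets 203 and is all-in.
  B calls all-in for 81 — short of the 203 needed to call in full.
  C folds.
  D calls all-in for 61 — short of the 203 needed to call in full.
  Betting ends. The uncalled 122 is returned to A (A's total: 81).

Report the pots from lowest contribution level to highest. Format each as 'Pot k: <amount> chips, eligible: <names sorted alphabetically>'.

Pot 1: 183 chips, eligible: A, B, D
Pot 2: 40 chips, eligible: A, B

Derivation:
Contributions (after 122 returned to A): A=81, B=81, D=61
Folded: C
Pot levels (distinct totals of non-folded players): 61, 81
Layer 1-61: 61 each from A, B, D = 61*3 = 183 chips; eligible A, B, D
Layer 62-81: 20 each from A, B = 20*2 = 40 chips; eligible A, B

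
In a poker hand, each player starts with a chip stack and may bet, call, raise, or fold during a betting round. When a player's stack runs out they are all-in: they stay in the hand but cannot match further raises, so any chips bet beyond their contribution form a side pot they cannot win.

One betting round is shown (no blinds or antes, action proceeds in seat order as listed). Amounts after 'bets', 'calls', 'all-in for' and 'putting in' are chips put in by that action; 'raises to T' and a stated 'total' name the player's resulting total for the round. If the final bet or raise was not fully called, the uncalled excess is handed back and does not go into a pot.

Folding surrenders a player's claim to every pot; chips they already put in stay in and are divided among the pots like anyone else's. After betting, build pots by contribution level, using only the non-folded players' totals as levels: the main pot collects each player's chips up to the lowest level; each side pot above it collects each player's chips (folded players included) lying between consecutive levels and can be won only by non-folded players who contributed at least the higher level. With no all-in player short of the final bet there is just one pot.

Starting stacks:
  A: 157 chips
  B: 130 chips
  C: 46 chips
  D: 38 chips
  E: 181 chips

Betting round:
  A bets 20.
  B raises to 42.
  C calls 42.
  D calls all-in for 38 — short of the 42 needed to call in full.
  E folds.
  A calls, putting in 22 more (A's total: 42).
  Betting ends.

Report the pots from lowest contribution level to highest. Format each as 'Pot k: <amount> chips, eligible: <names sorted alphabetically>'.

Pot 1: 152 chips, eligible: A, B, C, D
Pot 2: 12 chips, eligible: A, B, C

Derivation:
Contributions: A=42, B=42, C=42, D=38
Folded: E
Pot levels (distinct totals of non-folded players): 38, 42
Layer 1-38: 38 each from A, B, C, D = 38*4 = 152 chips; eligible A, B, C, D
Layer 39-42: 4 each from A, B, C = 4*3 = 12 chips; eligible A, B, C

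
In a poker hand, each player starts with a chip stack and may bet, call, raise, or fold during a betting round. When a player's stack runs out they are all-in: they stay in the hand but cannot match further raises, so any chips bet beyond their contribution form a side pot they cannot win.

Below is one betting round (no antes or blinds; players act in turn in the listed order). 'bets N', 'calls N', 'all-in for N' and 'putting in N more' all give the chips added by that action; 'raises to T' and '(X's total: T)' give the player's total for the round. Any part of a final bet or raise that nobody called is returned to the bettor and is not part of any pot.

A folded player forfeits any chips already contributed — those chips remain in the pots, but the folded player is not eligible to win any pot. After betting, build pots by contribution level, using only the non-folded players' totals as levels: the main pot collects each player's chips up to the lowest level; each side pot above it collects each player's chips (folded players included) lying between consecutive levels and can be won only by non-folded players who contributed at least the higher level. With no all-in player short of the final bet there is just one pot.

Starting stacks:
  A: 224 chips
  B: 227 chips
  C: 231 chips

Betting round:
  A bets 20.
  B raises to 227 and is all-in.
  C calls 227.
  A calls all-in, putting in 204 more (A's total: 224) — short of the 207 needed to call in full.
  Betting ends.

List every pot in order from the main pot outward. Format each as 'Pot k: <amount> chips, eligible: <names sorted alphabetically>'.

Pot 1: 672 chips, eligible: A, B, C
Pot 2: 6 chips, eligible: B, C

Derivation:
Contributions: A=224, B=227, C=227
Pot levels (distinct totals of non-folded players): 224, 227
Layer 1-224: 224 each from A, B, C = 224*3 = 672 chips; eligible A, B, C
Layer 225-227: 3 each from B, C = 3*2 = 6 chips; eligible B, C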